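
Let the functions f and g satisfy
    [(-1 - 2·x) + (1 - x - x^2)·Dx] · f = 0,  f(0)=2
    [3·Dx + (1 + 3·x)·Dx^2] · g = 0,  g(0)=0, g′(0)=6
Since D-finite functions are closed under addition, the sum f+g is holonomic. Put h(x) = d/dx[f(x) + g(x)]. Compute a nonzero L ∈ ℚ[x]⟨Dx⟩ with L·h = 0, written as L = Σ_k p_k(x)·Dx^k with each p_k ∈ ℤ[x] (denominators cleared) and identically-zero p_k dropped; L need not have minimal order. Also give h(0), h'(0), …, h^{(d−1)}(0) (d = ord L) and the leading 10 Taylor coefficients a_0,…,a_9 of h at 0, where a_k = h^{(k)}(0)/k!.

L = (126 + 342·x + 468·x^2 + 180·x^3 + 108·x^4) + (156·x + 576·x^2 + 672·x^3 + 378·x^4 + 180·x^5)·Dx + (-7 - 35·x - 29·x^2 + 63·x^3 + 99·x^4 + 93·x^5 + 36·x^6)·Dx^2  (order 2).
h: a_k = 8, -10, 72, -122, 566, -1302, 4668, -12578, 40356, -116318, …
ICs: h(0) = 8, h′(0) = -10.

f: a_k = 2, 2, 4, 6, 10, 16, 26, 42, 68, 110, …
g: a_k = 0, 6, -9, 18, -81/2, 486/5, -243, 4374/7, -6561/4, 4374, …
Weyl lclm of L_f,L_g ⇒ L₀ (ord ≤ 3).
h₀' ⇒ L via d/dx closure of L₀.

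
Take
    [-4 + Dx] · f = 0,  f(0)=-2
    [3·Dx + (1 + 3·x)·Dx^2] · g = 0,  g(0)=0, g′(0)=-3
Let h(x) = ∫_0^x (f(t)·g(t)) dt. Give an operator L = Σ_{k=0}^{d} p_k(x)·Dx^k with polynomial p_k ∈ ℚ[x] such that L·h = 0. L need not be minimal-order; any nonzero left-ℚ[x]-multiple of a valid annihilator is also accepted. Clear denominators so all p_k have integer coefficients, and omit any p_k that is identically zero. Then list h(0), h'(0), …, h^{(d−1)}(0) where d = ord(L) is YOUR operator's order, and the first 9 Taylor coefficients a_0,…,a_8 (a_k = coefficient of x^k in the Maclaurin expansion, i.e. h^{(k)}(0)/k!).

f: a_k = -2, -8, -16, -64/3, -64/3, -256/15, -512/45, -2048/315, -1024/315, …
g: a_k = 0, -3, 9/2, -9, 81/4, -243/5, 243/2, -2187/7, 6561/8, …
L₀ := L_f ⊗_s L_g (sym. prod.), ord ≤ 2.
Integrate: L := L₀·Dx.
L = (4 + 48·x)·Dx + (-5 - 24·x)·Dx^2 + (1 + 3·x)·Dx^3  (order 3).
h: a_k = 0, 0, 3, 5, 15/2, 47/10, 118/15, -31/7, 7759/420, …
ICs: h(0) = 0, h′(0) = 0, h′′(0) = 6.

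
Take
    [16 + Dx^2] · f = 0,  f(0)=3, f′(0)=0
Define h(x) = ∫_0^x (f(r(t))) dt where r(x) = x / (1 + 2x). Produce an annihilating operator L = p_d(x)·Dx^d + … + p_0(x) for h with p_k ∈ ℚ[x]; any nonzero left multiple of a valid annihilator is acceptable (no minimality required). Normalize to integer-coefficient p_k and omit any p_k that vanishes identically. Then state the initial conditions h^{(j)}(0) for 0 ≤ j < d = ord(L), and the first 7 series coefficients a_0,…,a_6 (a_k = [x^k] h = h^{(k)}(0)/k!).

L = 16·Dx + (4 + 24·x + 48·x^2 + 32·x^3)·Dx^2 + (1 + 8·x + 24·x^2 + 32·x^3 + 16·x^4)·Dx^3  (order 3).
h: a_k = 0, 3, 0, -8, 24, -256/5, 256/3, …
ICs: h(0) = 0, h′(0) = 3, h′′(0) = 0.

f: a_k = 3, 0, -24, 0, 32, 0, -256/15, …
L₀ from L_f via x↦r, Dx↦r'^{-1}Dx.
h=∫h₀ ⇒ L = L₀·Dx.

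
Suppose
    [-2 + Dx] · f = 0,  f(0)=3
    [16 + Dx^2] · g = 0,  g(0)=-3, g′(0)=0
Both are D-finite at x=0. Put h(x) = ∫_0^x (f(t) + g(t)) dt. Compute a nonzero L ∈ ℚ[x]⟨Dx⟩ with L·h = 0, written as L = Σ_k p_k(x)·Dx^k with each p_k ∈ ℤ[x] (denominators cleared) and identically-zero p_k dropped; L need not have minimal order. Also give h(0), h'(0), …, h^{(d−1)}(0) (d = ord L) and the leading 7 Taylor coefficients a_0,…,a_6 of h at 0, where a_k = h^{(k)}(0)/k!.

L = -32·Dx + 16·Dx^2 - 2·Dx^3 + Dx^4  (order 4).
h: a_k = 0, 0, 3, 10, 1, -6, 2/15, …
ICs: h(0) = 0, h′(0) = 0, h′′(0) = 6, h′′′(0) = 60.

f: a_k = 3, 6, 6, 4, 2, 4/5, 4/15, …
g: a_k = -3, 0, 24, 0, -32, 0, 256/15, …
L₀ := lclm(L_f,L_g); ord L₀ ≤ 1+2.
Integrate: L := L₀·Dx.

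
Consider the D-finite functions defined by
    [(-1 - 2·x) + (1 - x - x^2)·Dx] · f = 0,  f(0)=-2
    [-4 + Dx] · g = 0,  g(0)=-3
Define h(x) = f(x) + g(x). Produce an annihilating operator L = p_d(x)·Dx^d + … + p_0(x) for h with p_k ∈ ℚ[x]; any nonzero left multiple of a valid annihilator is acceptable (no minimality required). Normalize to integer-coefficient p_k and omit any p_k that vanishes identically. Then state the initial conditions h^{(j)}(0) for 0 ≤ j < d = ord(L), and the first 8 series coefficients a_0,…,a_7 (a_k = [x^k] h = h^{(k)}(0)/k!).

f: a_k = -2, -2, -4, -6, -10, -16, -26, -42, …
g: a_k = -3, -12, -24, -32, -32, -128/5, -256/15, -1024/105, …
Weyl lclm of L_f,L_g ⇒ L₀ (ord ≤ 2).
L = (-8·x - 72·x^2 - 32·x^3) + (-12 + 38·x + 22·x^2 - 32·x^3 - 16·x^4)·Dx + (3 - 9·x - x^2 + 10·x^3 + 4·x^4)·Dx^2  (order 2).
h: a_k = -5, -14, -28, -38, -42, -208/5, -646/15, -5434/105, …
ICs: h(0) = -5, h′(0) = -14.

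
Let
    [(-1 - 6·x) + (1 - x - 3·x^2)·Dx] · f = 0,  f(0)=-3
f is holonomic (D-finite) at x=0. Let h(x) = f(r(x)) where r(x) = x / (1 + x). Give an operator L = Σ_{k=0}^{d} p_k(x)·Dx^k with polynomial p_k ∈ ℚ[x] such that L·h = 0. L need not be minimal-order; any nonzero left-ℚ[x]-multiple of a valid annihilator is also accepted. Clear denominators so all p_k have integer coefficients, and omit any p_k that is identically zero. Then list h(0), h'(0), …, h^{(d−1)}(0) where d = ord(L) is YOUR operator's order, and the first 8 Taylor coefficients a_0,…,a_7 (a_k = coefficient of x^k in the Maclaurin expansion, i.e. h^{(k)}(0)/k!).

L = (1 + 7·x) + (-1 - 2·x + 2·x^2 + 3·x^3)·Dx  (order 1).
h: a_k = -3, -3, -9, 0, -27, 27, -108, 189, …
ICs: h(0) = -3.

f: a_k = -3, -3, -12, -21, -57, -120, -291, -651, …
Substitute x→r, Dx→(1/r')Dx; clear ⇒ L₀.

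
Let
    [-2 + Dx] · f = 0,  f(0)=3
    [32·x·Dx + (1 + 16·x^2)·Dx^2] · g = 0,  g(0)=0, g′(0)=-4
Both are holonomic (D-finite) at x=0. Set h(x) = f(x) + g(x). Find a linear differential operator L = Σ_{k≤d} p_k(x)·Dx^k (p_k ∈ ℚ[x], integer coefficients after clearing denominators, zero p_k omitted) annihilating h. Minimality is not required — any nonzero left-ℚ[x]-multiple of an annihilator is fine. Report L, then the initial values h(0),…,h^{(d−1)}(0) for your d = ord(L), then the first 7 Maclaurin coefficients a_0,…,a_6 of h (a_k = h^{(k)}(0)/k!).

L = (32 - 64·x - 1536·x^2 - 1024·x^3)·Dx + (-18 + 704·x^2 - 512·x^4)·Dx^2 + (1 + 16·x + 32·x^2 + 256·x^3 + 256·x^4)·Dx^3  (order 3).
h: a_k = 3, 2, 6, 76/3, 2, -204, 4/15, …
ICs: h(0) = 3, h′(0) = 2, h′′(0) = 12.

f: a_k = 3, 6, 6, 4, 2, 4/5, 4/15, …
g: a_k = 0, -4, 0, 64/3, 0, -1024/5, 0, …
L₀ := lclm(L_f,L_g); ord L₀ ≤ 1+2.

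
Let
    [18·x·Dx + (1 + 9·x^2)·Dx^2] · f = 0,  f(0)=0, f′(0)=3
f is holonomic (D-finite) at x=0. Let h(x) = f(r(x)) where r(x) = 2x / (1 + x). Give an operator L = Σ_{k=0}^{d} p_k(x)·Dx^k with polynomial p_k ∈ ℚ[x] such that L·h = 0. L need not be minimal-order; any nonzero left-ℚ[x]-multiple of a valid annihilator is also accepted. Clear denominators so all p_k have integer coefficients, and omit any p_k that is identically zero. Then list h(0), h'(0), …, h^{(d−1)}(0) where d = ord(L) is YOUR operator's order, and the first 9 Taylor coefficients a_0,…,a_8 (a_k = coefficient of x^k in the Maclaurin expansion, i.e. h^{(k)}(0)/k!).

f: a_k = 0, 3, 0, -9, 0, 243/5, 0, -2187/7, 0, …
Substitute x→r, Dx→(1/r')Dx; clear ⇒ L₀.
L = (2 + 74·x)·Dx + (1 + 2·x + 37·x^2)·Dx^2  (order 2).
h: a_k = 0, 6, -6, -66, 210, 5646/5, -7062, -124158/7, 227010, …
ICs: h(0) = 0, h′(0) = 6.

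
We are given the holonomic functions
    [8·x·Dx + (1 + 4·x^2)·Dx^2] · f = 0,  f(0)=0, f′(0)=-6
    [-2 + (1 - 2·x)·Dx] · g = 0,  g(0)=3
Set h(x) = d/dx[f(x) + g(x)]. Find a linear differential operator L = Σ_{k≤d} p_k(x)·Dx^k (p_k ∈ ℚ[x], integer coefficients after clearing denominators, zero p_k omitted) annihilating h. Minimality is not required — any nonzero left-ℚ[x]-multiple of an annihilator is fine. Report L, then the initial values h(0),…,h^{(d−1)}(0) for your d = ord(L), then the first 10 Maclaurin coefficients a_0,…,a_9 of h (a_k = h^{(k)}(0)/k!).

f: a_k = 0, -6, 0, 8, 0, -96/5, 0, 384/7, 0, -512/3, …
g: a_k = 3, 6, 12, 24, 48, 96, 192, 384, 768, 1536, …
Sum ⇒ L₀ = lclm(L_f,L_g) in ℚ(x)⟨Dx⟩.
Derive L from L₀ (diff closure).
L = (8 - 64·x - 96·x^2) + (-8 + 8·x - 32·x^2 - 96·x^3)·Dx + (1 - 16·x^4)·Dx^2  (order 2).
h: a_k = 0, 24, 96, 192, 384, 1152, 3072, 6144, 12288, 30720, …
ICs: h(0) = 0, h′(0) = 24.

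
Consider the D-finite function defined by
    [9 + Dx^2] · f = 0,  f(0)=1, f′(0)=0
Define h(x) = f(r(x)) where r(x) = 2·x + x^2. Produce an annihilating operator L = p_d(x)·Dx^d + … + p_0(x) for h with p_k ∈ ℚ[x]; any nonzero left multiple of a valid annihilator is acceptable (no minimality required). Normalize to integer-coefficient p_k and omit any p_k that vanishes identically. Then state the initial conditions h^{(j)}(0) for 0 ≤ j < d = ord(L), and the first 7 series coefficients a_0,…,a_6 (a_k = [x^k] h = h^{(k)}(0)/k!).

L = (36 + 108·x + 108·x^2 + 36·x^3) - Dx + (1 + x)·Dx^2  (order 2).
h: a_k = 1, 0, -18, -18, 99/2, 108, 81/5, …
ICs: h(0) = 1, h′(0) = 0.

f: a_k = 1, 0, -9/2, 0, 27/8, 0, -81/80, …
L₀ from L_f via x↦r, Dx↦r'^{-1}Dx.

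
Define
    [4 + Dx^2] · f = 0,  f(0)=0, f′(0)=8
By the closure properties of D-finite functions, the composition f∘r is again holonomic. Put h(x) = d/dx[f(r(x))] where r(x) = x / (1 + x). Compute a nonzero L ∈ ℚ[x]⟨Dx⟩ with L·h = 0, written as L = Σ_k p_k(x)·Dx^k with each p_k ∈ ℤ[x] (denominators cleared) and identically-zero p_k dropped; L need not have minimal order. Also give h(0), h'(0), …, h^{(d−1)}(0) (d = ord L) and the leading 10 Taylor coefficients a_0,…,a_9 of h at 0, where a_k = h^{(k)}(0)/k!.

f: a_k = 0, 8, 0, -16/3, 0, 16/15, 0, -32/315, 0, 16/2835, …
f∘r: x↦r, Dx↦Dx/r' in L_f ⇒ L₀.
Differentiate: ansatz ord ≤ ord L₀ ⇒ L.
L = (10 + 12·x + 6·x^2) + (6 + 18·x + 18·x^2 + 6·x^3)·Dx + (1 + 4·x + 6·x^2 + 4·x^3 + x^4)·Dx^2  (order 2).
h: a_k = 8, -16, 8, 32, -344/3, 240, -17672/45, 24256/45, -197048/315, 36592/63, …
ICs: h(0) = 8, h′(0) = -16.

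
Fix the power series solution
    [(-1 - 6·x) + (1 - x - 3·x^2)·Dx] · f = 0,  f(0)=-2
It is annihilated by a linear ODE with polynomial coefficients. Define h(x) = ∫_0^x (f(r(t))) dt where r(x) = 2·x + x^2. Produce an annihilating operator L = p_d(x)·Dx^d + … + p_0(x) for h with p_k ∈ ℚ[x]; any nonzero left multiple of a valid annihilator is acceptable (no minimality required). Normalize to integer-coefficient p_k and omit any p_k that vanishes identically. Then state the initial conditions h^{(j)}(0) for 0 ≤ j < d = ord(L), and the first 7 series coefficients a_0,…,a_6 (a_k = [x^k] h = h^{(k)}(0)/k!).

L = (2 + 26·x + 36·x^2 + 12·x^3)·Dx + (-1 + 2·x + 13·x^2 + 12·x^3 + 3·x^4)·Dx^2  (order 2).
h: a_k = 0, -2, -2, -34/3, -36, -784/5, -1930/3, …
ICs: h(0) = 0, h′(0) = -2.

f: a_k = -2, -2, -8, -14, -38, -80, -194, …
Substitute x→r, Dx→(1/r')Dx; clear ⇒ L₀.
h=∫₀ˣh₀: take L = L₀·Dx.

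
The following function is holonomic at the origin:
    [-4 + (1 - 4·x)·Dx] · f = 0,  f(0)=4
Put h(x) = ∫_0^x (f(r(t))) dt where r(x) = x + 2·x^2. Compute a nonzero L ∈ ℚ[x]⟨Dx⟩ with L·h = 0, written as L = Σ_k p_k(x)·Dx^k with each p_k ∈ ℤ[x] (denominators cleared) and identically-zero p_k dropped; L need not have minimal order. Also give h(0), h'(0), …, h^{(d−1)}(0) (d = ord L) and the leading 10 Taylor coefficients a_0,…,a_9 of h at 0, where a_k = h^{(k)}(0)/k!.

f: a_k = 4, 16, 64, 256, 1024, 4096, 16384, 65536, 262144, 1048576, …
Substitute x→r, Dx→(1/r')Dx; clear ⇒ L₀.
h=∫h₀ ⇒ L = L₀·Dx.
L = (4 + 16·x)·Dx + (-1 + 4·x + 8·x^2)·Dx^2  (order 2).
h: a_k = 0, 4, 8, 32, 128, 2816/5, 2560, 83968/7, 57344, 278528, …
ICs: h(0) = 0, h′(0) = 4.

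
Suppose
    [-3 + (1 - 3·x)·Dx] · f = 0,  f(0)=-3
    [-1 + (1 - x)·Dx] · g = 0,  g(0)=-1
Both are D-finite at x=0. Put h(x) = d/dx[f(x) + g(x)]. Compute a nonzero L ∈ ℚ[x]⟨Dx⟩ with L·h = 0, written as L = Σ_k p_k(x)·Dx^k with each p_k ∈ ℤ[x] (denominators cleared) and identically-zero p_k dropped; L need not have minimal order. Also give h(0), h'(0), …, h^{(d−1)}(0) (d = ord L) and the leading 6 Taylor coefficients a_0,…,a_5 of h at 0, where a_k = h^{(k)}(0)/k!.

f: a_k = -3, -9, -27, -81, -243, -729, …
g: a_k = -1, -1, -1, -1, -1, -1, …
Sum ⇒ L₀ = lclm(L_f,L_g) in ℚ(x)⟨Dx⟩.
Derive L from L₀ (diff closure).
L = 18 + (-12 + 18·x)·Dx + (1 - 4·x + 3·x^2)·Dx^2  (order 2).
h: a_k = -10, -56, -246, -976, -3650, -13128, …
ICs: h(0) = -10, h′(0) = -56.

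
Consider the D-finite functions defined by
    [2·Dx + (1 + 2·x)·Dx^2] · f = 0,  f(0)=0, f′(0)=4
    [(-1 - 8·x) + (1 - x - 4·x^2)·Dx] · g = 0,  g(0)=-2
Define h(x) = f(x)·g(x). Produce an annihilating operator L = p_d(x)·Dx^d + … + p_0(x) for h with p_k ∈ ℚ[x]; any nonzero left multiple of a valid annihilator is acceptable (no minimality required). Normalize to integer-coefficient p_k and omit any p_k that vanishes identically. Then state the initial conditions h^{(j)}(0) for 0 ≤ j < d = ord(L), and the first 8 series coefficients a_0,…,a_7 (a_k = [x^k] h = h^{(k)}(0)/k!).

L = (10 + 32·x) + (22·x + 40·x^2)·Dx + (-1 - x + 6·x^2 + 8·x^3)·Dx^2  (order 2).
h: a_k = 0, -8, 0, -128/3, -80/3, -3344/15, -4304/15, -26288/21, …
ICs: h(0) = 0, h′(0) = -8.

f: a_k = 0, 4, -4, 16/3, -8, 64/5, -64/3, 256/7, …
g: a_k = -2, -2, -10, -18, -58, -130, -362, -882, …
Product ⇒ symmetric product L₀, ord ≤ 2.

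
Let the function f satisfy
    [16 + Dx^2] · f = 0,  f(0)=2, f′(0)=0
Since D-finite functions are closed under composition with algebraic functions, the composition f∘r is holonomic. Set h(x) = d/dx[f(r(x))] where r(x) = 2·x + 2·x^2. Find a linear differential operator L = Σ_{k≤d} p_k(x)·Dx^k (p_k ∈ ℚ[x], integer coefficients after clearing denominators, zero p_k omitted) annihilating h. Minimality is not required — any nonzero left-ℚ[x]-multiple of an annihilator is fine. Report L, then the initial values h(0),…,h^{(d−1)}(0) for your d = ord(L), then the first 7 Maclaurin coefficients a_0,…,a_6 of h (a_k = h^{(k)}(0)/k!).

f: a_k = 2, 0, -16, 0, 64/3, 0, -512/45, …
Change of var in L_f (x↦r) gives L₀.
h₀' ⇒ L via d/dx closure of L₀.
L = (76 + 512·x + 1536·x^2 + 2048·x^3 + 1024·x^4) + (-6 - 12·x)·Dx + (1 + 4·x + 4·x^2)·Dx^2  (order 2).
h: a_k = 0, -128, -384, 3328/3, 20480/3, 118784/15, -315392/15, …
ICs: h(0) = 0, h′(0) = -128.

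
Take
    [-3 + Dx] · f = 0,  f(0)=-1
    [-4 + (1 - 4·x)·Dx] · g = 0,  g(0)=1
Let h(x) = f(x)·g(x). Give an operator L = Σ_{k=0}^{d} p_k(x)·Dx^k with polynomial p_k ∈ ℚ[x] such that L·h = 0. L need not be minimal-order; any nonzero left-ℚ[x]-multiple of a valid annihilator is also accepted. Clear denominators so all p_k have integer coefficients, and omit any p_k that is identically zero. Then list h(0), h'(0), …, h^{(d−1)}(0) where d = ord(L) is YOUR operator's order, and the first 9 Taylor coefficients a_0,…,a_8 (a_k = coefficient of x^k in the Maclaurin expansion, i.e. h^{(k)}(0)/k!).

L = (7 - 12·x) + (-1 + 4·x)·Dx  (order 1).
h: a_k = -1, -7, -65/2, -269/2, -4331/8, -86701/40, -693689/80, -3884707/112, -88793407/640, …
ICs: h(0) = -1.

f: a_k = -1, -3, -9/2, -9/2, -27/8, -81/40, -81/80, -243/560, -729/4480, …
g: a_k = 1, 4, 16, 64, 256, 1024, 4096, 16384, 65536, …
Product ⇒ symmetric product L₀, ord ≤ 1.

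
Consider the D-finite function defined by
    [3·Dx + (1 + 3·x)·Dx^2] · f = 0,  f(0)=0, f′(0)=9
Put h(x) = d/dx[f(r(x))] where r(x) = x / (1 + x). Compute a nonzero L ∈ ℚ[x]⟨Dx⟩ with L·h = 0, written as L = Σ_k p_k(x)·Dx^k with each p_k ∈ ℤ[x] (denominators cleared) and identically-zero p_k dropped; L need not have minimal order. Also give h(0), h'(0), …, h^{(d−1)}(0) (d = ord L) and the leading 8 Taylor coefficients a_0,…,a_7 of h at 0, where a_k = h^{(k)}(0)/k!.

f: a_k = 0, 9, -27/2, 27, -243/4, 729/5, -729/2, 6561/7, …
f∘r: x↦r, Dx↦Dx/r' in L_f ⇒ L₀.
h₀' ⇒ L via d/dx closure of L₀.
L = (5 + 8·x) + (1 + 5·x + 4·x^2)·Dx  (order 1).
h: a_k = 9, -45, 189, -765, 3069, -12285, 49149, -196605, …
ICs: h(0) = 9.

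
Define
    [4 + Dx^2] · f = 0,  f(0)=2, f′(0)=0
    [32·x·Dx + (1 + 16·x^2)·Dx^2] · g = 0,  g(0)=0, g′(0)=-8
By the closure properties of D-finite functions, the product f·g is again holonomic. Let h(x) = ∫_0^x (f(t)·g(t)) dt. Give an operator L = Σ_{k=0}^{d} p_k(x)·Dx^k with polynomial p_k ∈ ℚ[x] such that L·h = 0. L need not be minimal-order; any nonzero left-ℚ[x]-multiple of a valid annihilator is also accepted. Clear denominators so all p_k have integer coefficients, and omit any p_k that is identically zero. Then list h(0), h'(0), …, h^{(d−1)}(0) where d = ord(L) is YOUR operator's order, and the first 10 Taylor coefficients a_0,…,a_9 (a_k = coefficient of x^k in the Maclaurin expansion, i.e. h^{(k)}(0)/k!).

L = (1360 + 60416·x^2 + 106496·x^4 + 262144·x^6 + 1048576·x^8)·Dx + (2304·x + 45056·x^3 + 196608·x^5 + 1048576·x^7)·Dx^2 + (360 + 15872·x^2 + 36864·x^4 + 131072·x^6 + 524288·x^8)·Dx^3 + (576·x + 11264·x^3 + 49152·x^5 + 262144·x^7)·Dx^4 + (5 + 192·x^2 + 2560·x^4 + 16384·x^6 + 65536·x^8)·Dx^5  (order 5).
h: a_k = 0, 0, -8, 0, 88/3, 0, -7504/45, 0, 435448/315, 0, …
ICs: h(0) = 0, h′(0) = 0, h′′(0) = -16, h′′′(0) = 0, h′′′′(0) = 704.

f: a_k = 2, 0, -4, 0, 4/3, 0, -8/45, 0, 4/315, 0, …
g: a_k = 0, -8, 0, 128/3, 0, -2048/5, 0, 32768/7, 0, -524288/9, …
h₀=f·g: eliminate ⇒ L₀, order ≤ 2·2.
∫: right-multiply L₀ by Dx.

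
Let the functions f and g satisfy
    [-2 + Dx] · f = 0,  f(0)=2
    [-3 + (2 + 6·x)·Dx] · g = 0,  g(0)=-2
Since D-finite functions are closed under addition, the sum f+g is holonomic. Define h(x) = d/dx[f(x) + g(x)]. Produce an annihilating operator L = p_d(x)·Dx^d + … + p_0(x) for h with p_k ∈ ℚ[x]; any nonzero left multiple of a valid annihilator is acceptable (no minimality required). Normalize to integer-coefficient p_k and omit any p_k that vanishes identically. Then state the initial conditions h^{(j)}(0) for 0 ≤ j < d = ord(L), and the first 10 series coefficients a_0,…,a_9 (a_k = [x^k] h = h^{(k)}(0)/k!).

f: a_k = 2, 4, 4, 8/3, 4/3, 8/15, 8/45, 16/315, 4/315, 8/2835, …
g: a_k = -2, -3, 9/4, -27/8, 405/64, -1701/128, 15309/512, -72171/1024, 2814669/16384, -14073345/32768, …
Sum ⇒ L₀ = lclm(L_f,L_g) in ℚ(x)⟨Dx⟩.
Differentiate: ansatz ord ≤ ord L₀ ⇒ L.
L = (-78 - 72·x) + (11 - 96·x - 144·x^2)·Dx + (14 + 66·x + 72·x^2)·Dx^2  (order 2).
h: a_k = 1, 25/2, -17/8, 1471/48, -24491/384, 693001/3840, -22717481/46080, 886686271/645120, -39897670931/10321920, 2034795635401/185794560, …
ICs: h(0) = 1, h′(0) = 25/2.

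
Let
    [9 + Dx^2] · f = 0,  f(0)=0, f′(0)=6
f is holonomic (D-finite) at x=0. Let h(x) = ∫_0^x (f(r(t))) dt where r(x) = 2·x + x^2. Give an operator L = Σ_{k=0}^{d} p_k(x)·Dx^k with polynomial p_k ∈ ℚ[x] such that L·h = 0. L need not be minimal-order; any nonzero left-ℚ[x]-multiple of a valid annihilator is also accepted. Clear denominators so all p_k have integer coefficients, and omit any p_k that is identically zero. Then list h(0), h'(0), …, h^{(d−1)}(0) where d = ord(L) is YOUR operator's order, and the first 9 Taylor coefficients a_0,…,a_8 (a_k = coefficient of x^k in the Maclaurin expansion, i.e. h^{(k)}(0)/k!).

f: a_k = 0, 6, 0, -9, 0, 81/20, 0, -243/280, 0, …
L₀ from L_f via x↦r, Dx↦r'^{-1}Dx.
∫: right-multiply L₀ by Dx.
L = (36 + 108·x + 108·x^2 + 36·x^3)·Dx - Dx^2 + (1 + x)·Dx^3  (order 3).
h: a_k = 0, 0, 6, 2, -18, -108/5, 63/5, 45, 1863/70, …
ICs: h(0) = 0, h′(0) = 0, h′′(0) = 12.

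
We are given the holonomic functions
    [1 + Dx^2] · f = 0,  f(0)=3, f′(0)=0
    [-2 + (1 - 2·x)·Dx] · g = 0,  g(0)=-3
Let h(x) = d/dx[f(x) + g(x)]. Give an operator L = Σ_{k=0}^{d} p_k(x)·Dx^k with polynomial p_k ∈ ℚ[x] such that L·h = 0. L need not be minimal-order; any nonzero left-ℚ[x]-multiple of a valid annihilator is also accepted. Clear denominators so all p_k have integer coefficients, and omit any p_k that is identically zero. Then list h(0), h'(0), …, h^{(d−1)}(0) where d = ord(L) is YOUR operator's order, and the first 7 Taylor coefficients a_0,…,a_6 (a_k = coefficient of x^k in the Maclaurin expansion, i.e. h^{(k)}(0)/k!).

L = (196 - 16·x + 16·x^2) + (-25 + 54·x - 12·x^2 + 8·x^3)·Dx + (196 - 16·x + 16·x^2)·Dx^2 + (-25 + 54·x - 12·x^2 + 8·x^3)·Dx^3  (order 3).
h: a_k = -6, -27, -72, -383/2, -480, -46081/40, -2688, …
ICs: h(0) = -6, h′(0) = -27, h′′(0) = -144.

f: a_k = 3, 0, -3/2, 0, 1/8, 0, -1/240, …
g: a_k = -3, -6, -12, -24, -48, -96, -192, …
f+g: L₀ = lclm(L_f,L_g), ord ≤ 2+1.
Derive L from L₀ (diff closure).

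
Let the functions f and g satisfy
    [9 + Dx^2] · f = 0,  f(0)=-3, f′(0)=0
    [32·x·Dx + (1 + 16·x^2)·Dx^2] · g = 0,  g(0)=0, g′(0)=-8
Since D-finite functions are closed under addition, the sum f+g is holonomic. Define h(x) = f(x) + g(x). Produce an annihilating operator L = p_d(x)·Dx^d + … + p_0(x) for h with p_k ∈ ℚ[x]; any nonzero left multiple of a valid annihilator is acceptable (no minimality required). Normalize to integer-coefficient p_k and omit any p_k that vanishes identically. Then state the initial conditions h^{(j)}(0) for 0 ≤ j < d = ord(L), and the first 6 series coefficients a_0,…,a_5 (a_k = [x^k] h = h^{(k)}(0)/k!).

L = (-52704·x + 967680·x^3 + 663552·x^5)·Dx + (-207 + 13104·x^2 + 283392·x^4 + 331776·x^6)·Dx^2 + (-5856·x + 107520·x^3 + 73728·x^5)·Dx^3 + (-23 + 1456·x^2 + 31488·x^4 + 36864·x^6)·Dx^4  (order 4).
h: a_k = -3, -8, 27/2, 128/3, -81/8, -2048/5, …
ICs: h(0) = -3, h′(0) = -8, h′′(0) = 27, h′′′(0) = 256.

f: a_k = -3, 0, 27/2, 0, -81/8, 0, …
g: a_k = 0, -8, 0, 128/3, 0, -2048/5, …
Sum ⇒ L₀ = lclm(L_f,L_g) in ℚ(x)⟨Dx⟩.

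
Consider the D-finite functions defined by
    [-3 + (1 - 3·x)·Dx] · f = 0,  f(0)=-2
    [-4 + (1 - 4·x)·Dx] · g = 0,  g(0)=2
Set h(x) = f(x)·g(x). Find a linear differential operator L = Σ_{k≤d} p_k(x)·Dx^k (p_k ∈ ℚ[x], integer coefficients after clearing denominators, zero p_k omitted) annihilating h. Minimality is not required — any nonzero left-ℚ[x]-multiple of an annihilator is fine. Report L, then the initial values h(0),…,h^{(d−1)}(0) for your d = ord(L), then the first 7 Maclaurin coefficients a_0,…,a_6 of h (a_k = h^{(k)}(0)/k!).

L = (-7 + 24·x) + (1 - 7·x + 12·x^2)·Dx  (order 1).
h: a_k = -4, -28, -148, -700, -3124, -13468, -56788, …
ICs: h(0) = -4.

f: a_k = -2, -6, -18, -54, -162, -486, -1458, …
g: a_k = 2, 8, 32, 128, 512, 2048, 8192, …
Product ⇒ symmetric product L₀, ord ≤ 1.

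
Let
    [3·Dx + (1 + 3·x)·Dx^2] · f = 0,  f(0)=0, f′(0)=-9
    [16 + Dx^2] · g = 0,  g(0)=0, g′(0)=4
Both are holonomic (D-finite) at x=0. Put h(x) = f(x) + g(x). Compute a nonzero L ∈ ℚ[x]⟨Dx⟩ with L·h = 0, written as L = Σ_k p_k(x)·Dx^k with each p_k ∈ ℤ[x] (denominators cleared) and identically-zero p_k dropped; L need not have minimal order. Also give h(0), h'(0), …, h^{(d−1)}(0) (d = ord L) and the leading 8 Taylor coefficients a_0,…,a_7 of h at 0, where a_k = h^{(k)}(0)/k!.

L = (1680 + 2304·x + 3456·x^2)·Dx + (272 + 1584·x + 3456·x^2 + 3456·x^3)·Dx^2 + (105 + 144·x + 216·x^2)·Dx^3 + (17 + 99·x + 216·x^2 + 216·x^3)·Dx^4  (order 4).
h: a_k = 0, -5, 27/2, -113/3, 243/4, -2059/15, 729/2, -296269/315, …
ICs: h(0) = 0, h′(0) = -5, h′′(0) = 27, h′′′(0) = -226.

f: a_k = 0, -9, 27/2, -27, 243/4, -729/5, 729/2, -6561/7, …
g: a_k = 0, 4, 0, -32/3, 0, 128/15, 0, -1024/315, …
Weyl lclm of L_f,L_g ⇒ L₀ (ord ≤ 4).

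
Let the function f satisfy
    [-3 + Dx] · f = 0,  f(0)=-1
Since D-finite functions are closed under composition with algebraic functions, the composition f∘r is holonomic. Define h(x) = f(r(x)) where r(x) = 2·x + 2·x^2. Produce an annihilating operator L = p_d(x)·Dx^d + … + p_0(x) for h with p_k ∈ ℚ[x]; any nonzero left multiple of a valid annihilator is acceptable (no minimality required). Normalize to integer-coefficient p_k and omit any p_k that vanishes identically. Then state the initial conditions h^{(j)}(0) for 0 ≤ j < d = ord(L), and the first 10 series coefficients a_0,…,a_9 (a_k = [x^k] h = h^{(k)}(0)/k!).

L = (-6 - 12·x) + Dx  (order 1).
h: a_k = -1, -6, -24, -72, -180, -1944/5, -3744/5, -45792/35, -73656/35, -22032/7, …
ICs: h(0) = -1.

f: a_k = -1, -3, -9/2, -9/2, -27/8, -81/40, -81/80, -243/560, -729/4480, -243/4480, …
Change of var in L_f (x↦r) gives L₀.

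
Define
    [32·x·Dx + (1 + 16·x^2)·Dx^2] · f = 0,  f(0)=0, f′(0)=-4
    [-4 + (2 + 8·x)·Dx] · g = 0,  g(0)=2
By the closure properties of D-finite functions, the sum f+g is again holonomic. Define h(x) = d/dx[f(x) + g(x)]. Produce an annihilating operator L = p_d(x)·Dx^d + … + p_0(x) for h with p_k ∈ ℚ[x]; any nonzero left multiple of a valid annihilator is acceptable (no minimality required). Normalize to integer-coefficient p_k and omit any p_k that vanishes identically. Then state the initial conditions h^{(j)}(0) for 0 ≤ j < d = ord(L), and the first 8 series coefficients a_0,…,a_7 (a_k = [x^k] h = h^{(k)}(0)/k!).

L = (-32 - 320·x + 1536·x^2 + 3072·x^3) + (-22 - 128·x + 320·x^2 + 6144·x^3 + 10752·x^4)·Dx + (-1 + 12·x + 96·x^2 + 384·x^3 + 1792·x^4 + 3072·x^5)·Dx^2  (order 2).
h: a_k = 0, -8, 88, -80, -744, -1008, 20080, -13728, …
ICs: h(0) = 0, h′(0) = -8.

f: a_k = 0, -4, 0, 64/3, 0, -1024/5, 0, 16384/7, …
g: a_k = 2, 4, -4, 8, -20, 56, -168, 528, …
L₀ := lclm(L_f,L_g); ord L₀ ≤ 2+1.
h₀' ⇒ L via d/dx closure of L₀.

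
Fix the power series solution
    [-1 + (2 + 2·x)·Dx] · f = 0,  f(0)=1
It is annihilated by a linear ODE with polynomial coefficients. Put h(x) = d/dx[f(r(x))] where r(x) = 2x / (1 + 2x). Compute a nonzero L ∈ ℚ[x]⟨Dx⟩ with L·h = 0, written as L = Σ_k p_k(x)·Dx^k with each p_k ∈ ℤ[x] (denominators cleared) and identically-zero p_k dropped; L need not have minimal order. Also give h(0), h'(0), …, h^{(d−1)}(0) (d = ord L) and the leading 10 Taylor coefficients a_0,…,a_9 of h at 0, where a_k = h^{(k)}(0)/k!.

f: a_k = 1, 1/2, -1/8, 1/16, -5/128, 7/256, -21/1024, 33/2048, -429/32768, 715/65536, …
f∘r: x↦r, Dx↦Dx/r' in L_f ⇒ L₀.
h=h₀': d/dx-closure on L₀ ⇒ L.
L = (-5 - 16·x) + (-1 - 6·x - 8·x^2)·Dx  (order 1).
h: a_k = 1, -5, 39/2, -141/2, 1995/8, -7059/8, 50435/16, -182461/16, 5347827/128, -19815255/128, …
ICs: h(0) = 1.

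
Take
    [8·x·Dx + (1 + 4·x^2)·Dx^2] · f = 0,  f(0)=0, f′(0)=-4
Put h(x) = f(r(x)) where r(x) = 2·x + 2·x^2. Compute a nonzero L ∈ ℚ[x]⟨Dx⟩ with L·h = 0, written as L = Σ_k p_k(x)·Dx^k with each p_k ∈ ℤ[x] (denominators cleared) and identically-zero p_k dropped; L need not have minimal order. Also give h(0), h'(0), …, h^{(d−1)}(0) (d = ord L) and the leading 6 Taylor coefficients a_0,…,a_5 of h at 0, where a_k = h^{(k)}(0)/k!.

f: a_k = 0, -4, 0, 16/3, 0, -64/5, …
h₀=f(r): pull back L_f along r ⇒ L₀.
L = (-2 + 32·x + 128·x^2 + 192·x^3 + 96·x^4)·Dx + (1 + 2·x + 16·x^2 + 64·x^3 + 80·x^4 + 32·x^5)·Dx^2  (order 2).
h: a_k = 0, -8, -8, 128/3, 128, -1408/5, …
ICs: h(0) = 0, h′(0) = -8.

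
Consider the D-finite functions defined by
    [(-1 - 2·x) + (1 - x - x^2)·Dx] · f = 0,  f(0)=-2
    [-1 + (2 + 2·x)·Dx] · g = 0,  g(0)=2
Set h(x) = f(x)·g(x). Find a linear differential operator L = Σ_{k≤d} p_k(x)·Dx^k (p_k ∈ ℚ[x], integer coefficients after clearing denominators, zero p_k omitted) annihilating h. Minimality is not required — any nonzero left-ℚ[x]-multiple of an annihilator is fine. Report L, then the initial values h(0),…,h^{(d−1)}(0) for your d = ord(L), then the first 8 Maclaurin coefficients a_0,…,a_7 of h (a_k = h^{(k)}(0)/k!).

f: a_k = -2, -2, -4, -6, -10, -16, -26, -42, …
g: a_k = 2, 1, -1/4, 1/8, -5/64, 7/128, -21/512, 33/1024, …
L₀ := L_f ⊗_s L_g (sym. prod.), ord ≤ 1.
L = (3 + 5·x + 3·x^2) + (-2 + 4·x^2 + 2·x^3)·Dx  (order 1).
h: a_k = -4, -6, -19/2, -63/4, -803/32, -2621/64, -16887/256, -54775/512, …
ICs: h(0) = -4.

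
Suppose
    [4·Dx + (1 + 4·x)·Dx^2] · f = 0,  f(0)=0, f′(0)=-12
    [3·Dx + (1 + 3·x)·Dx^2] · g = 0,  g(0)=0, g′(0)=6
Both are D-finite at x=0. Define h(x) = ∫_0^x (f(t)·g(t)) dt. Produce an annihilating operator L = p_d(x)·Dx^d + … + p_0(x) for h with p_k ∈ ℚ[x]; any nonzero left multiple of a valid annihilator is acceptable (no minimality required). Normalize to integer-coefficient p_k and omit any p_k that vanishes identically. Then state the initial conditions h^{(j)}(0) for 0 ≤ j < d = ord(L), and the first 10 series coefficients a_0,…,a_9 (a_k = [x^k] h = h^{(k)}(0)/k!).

L = (600 + 4032·x + 6912·x^2)·Dx^2 + (854 + 8808·x + 30240·x^2 + 34560·x^3)·Dx^3 + (172 + 2380·x + 12312·x^2 + 28224·x^3 + 24192·x^4)·Dx^4 + (7 + 122·x + 847·x^2 + 2928·x^3 + 5040·x^4 + 3456·x^5)·Dx^5  (order 5).
h: a_k = 0, 0, 0, -24, 63, -816/5, 441, -43524/35, 36393/10, -76960/7, …
ICs: h(0) = 0, h′(0) = 0, h′′(0) = 0, h′′′(0) = -144, h′′′′(0) = 1512.

f: a_k = 0, -12, 24, -64, 192, -3072/5, 2048, -49152/7, 24576, -262144/3, …
g: a_k = 0, 6, -9, 18, -81/2, 486/5, -243, 4374/7, -6561/4, 4374, …
L₀ := L_f ⊗_s L_g (sym. prod.), ord ≤ 4.
∫: right-multiply L₀ by Dx.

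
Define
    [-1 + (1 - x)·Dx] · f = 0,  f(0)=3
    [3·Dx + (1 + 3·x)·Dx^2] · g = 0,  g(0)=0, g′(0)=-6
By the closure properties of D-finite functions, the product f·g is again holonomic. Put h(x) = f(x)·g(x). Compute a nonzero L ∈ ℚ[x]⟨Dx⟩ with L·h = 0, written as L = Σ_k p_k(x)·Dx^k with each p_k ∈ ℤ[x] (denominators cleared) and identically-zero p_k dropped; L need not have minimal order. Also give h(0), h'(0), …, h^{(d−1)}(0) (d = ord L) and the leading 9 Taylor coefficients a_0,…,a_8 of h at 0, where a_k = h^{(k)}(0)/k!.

L = 3 + (-1 + 9·x)·Dx + (-1 - 2·x + 3·x^2)·Dx^2  (order 2).
h: a_k = 0, -18, 9, -45, 153/2, -2151/10, 5139/10, -95247/70, 498411/140, …
ICs: h(0) = 0, h′(0) = -18.

f: a_k = 3, 3, 3, 3, 3, 3, 3, 3, 3, …
g: a_k = 0, -6, 9, -18, 81/2, -486/5, 243, -4374/7, 6561/4, …
f·g: L₀ = L_f ⊗_s L_g, ord ≤ 1·2.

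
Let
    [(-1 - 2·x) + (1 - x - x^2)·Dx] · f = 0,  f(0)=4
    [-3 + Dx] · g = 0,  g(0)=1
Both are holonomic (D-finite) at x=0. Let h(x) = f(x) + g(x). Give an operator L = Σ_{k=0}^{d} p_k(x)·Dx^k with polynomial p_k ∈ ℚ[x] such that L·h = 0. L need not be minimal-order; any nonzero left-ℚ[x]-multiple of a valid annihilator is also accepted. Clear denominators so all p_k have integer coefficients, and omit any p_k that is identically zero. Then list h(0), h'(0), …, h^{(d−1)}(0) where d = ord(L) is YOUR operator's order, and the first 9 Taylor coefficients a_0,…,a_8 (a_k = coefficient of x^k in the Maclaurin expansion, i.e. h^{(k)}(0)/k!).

f: a_k = 4, 4, 8, 12, 20, 32, 52, 84, 136, …
g: a_k = 1, 3, 9/2, 9/2, 27/8, 81/40, 81/80, 243/560, 729/4480, …
L₀ := lclm(L_f,L_g); ord L₀ ≤ 1+1.
L = (-3 - 9·x - 45·x^2 - 18·x^3) + (-5 + 24·x + 15·x^2 - 18·x^3 - 9·x^4)·Dx + (2 - 7·x + 8·x^3 + 3·x^4)·Dx^2  (order 2).
h: a_k = 5, 7, 25/2, 33/2, 187/8, 1361/40, 4241/80, 47283/560, 610009/4480, …
ICs: h(0) = 5, h′(0) = 7.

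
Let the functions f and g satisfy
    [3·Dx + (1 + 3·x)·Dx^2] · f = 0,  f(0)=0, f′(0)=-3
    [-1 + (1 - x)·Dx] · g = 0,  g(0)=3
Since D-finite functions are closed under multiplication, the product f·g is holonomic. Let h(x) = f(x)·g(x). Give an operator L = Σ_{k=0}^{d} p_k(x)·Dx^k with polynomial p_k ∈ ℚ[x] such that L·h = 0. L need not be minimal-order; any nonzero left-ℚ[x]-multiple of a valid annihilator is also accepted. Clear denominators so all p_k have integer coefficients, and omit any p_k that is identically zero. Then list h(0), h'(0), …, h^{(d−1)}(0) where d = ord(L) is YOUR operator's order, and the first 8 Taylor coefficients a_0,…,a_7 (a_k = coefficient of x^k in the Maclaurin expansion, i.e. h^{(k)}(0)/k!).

f: a_k = 0, -3, 9/2, -9, 81/4, -243/5, 243/2, -2187/7, …
g: a_k = 3, 3, 3, 3, 3, 3, 3, 3, …
f·g: L₀ = L_f ⊗_s L_g, ord ≤ 2·1.
L = 3 + (-1 + 9·x)·Dx + (-1 - 2·x + 3·x^2)·Dx^2  (order 2).
h: a_k = 0, -9, 9/2, -45/2, 153/4, -2151/20, 5139/20, -95247/140, …
ICs: h(0) = 0, h′(0) = -9.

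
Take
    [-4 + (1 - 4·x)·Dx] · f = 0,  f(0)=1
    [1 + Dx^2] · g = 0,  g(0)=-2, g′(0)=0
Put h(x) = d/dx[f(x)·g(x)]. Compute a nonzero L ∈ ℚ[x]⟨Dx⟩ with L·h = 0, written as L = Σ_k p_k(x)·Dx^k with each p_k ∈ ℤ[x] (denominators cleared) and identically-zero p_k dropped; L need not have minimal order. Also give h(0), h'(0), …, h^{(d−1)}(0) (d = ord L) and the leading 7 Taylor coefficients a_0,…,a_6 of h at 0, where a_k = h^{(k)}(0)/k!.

L = (-31 - 8·x + 16·x^2) + (-8 + 32·x)·Dx + (1 - 8·x + 16·x^2)·Dx^2  (order 2).
h: a_k = -8, -62, -372, -5953/3, -29765/3, -2857439/60, -20002073/90, …
ICs: h(0) = -8, h′(0) = -62.

f: a_k = 1, 4, 16, 64, 256, 1024, 4096, …
g: a_k = -2, 0, 1, 0, -1/12, 0, 1/360, …
h₀=f·g: eliminate ⇒ L₀, order ≤ 1·2.
Differentiate: ansatz ord ≤ ord L₀ ⇒ L.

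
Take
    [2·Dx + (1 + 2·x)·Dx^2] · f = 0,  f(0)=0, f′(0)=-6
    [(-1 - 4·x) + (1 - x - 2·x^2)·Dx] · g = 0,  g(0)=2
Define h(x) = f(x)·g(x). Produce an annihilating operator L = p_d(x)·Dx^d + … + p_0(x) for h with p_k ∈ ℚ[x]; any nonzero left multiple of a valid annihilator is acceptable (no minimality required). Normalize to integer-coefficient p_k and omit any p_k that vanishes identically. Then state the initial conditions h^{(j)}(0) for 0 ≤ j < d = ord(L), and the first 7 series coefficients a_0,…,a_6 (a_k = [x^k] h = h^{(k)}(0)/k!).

f: a_k = 0, -6, 6, -8, 12, -96/5, 32, …
g: a_k = 2, 2, 6, 10, 22, 42, 86, …
L₀ := L_f ⊗_s L_g (sym. prod.), ord ≤ 2.
L = (6 + 16·x) + (14·x + 20·x^2)·Dx + (-1 - x + 4·x^2 + 4·x^3)·Dx^2  (order 2).
h: a_k = 0, -12, 0, -40, -16, -672/5, -512/5, …
ICs: h(0) = 0, h′(0) = -12.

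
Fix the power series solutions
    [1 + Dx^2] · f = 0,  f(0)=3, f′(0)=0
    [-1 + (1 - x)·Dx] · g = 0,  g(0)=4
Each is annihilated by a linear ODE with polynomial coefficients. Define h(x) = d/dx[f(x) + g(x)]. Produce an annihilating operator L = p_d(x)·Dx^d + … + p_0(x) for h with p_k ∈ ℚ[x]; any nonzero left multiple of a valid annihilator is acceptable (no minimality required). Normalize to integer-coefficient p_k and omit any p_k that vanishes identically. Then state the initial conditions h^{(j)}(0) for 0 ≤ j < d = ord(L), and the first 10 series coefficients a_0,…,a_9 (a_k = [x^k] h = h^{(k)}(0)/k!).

f: a_k = 3, 0, -3/2, 0, 1/8, 0, -1/240, 0, 1/13440, 0, …
g: a_k = 4, 4, 4, 4, 4, 4, 4, 4, 4, 4, …
L₀ := lclm(L_f,L_g); ord L₀ ≤ 2+1.
Differentiate: ansatz ord ≤ ord L₀ ⇒ L.
L = (26 - 4·x + 2·x^2) + (-7 + 9·x - 3·x^2 + x^3)·Dx + (26 - 4·x + 2·x^2)·Dx^2 + (-7 + 9·x - 3·x^2 + x^3)·Dx^3  (order 3).
h: a_k = 4, 5, 12, 33/2, 20, 959/40, 28, 53761/1680, 36, 4838399/120960, …
ICs: h(0) = 4, h′(0) = 5, h′′(0) = 24.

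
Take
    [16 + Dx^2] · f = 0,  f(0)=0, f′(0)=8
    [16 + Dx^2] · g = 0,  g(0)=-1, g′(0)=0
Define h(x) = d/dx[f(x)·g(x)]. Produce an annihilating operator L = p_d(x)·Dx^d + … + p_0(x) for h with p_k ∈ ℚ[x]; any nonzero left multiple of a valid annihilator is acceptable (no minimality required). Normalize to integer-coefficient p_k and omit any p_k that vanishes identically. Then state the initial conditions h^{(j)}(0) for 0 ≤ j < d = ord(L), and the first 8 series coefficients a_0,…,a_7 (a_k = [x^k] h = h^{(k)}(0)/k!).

L = 64 + Dx^2  (order 2).
h: a_k = -8, 0, 256, 0, -4096/3, 0, 131072/45, 0, …
ICs: h(0) = -8, h′(0) = 0.

f: a_k = 0, 8, 0, -64/3, 0, 256/15, 0, -2048/315, …
g: a_k = -1, 0, 8, 0, -32/3, 0, 256/45, 0, …
Product ⇒ symmetric product L₀, ord ≤ 4.
Derive L from L₀ (diff closure).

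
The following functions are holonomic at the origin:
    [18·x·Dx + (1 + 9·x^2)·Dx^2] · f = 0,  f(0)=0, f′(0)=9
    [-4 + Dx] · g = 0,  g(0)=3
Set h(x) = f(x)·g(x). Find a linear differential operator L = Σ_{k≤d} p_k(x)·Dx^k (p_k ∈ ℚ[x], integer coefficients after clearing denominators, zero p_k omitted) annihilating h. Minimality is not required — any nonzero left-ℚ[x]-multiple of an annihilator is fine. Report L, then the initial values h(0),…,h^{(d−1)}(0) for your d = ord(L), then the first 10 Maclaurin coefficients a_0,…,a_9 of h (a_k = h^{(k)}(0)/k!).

L = (16 - 72·x + 144·x^2) + (-8 + 18·x - 72·x^2)·Dx + (1 + 9·x^2)·Dx^2  (order 2).
h: a_k = 0, 27, 108, 135, -36, 387/5, 1116, -807/35, -251484/35, 50289/35, …
ICs: h(0) = 0, h′(0) = 27.

f: a_k = 0, 9, 0, -27, 0, 729/5, 0, -6561/7, 0, 6561, …
g: a_k = 3, 12, 24, 32, 32, 128/5, 256/15, 1024/105, 512/105, 2048/945, …
h₀=f·g: eliminate ⇒ L₀, order ≤ 2·1.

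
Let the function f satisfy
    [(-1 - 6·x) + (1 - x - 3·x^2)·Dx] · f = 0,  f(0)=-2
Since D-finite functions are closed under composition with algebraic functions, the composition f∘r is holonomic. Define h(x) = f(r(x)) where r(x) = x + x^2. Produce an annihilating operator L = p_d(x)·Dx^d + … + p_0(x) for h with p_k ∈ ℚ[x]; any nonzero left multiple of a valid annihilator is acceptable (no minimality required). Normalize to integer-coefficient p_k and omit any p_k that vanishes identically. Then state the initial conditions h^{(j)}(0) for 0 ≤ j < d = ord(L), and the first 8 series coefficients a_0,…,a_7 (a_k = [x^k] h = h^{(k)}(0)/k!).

f: a_k = -2, -2, -8, -14, -38, -80, -194, -434, …
L₀ from L_f via x↦r, Dx↦r'^{-1}Dx.
L = (1 + 8·x + 18·x^2 + 12·x^3) + (-1 + x + 4·x^2 + 6·x^3 + 3·x^4)·Dx  (order 1).
h: a_k = -2, -2, -10, -30, -88, -274, -836, -2550, …
ICs: h(0) = -2.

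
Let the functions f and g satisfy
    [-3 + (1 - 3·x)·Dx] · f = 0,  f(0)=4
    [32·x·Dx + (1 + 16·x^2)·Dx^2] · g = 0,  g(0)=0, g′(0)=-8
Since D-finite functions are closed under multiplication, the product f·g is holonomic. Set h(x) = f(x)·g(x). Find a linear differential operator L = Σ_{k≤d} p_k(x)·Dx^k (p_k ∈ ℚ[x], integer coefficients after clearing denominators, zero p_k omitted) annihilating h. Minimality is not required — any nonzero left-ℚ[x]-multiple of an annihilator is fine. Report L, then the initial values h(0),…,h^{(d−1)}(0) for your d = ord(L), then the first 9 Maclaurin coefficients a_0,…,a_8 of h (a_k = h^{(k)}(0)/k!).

L = 96·x + (6 - 32·x + 192·x^2)·Dx + (-1 + 3·x - 16·x^2 + 48·x^3)·Dx^2  (order 2).
h: a_k = 0, -32, -96, -352/3, -352, -13472/5, -40416/5, -193376/35, -580128/35, …
ICs: h(0) = 0, h′(0) = -32.

f: a_k = 4, 12, 36, 108, 324, 972, 2916, 8748, 26244, …
g: a_k = 0, -8, 0, 128/3, 0, -2048/5, 0, 32768/7, 0, …
Sym-product of L_f,L_g gives L₀ (≤ ord 2).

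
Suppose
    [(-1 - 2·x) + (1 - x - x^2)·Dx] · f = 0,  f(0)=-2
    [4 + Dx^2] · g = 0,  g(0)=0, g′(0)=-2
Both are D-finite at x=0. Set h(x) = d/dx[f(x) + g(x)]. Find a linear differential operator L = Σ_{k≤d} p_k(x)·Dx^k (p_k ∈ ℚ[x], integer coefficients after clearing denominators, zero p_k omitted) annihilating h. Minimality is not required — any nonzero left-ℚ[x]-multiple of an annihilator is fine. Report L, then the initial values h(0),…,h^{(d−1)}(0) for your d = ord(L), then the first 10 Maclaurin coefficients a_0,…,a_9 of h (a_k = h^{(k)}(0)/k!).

f: a_k = -2, -2, -4, -6, -10, -16, -26, -42, -68, -110, …
g: a_k = 0, -2, 0, 4/3, 0, -4/15, 0, 8/315, 0, -4/2835, …
L₀ := lclm(L_f,L_g); ord L₀ ≤ 1+2.
h=h₀': d/dx-closure on L₀ ⇒ L.
L = (272 + 704·x + 880·x^2 + 400·x^3 + 320·x^4 + 144·x^5 + 48·x^6) + (-44 - 52·x + 108·x^2 + 80·x^3 + 40·x^4 + 72·x^5 + 56·x^6 + 16·x^7)·Dx + (68 + 176·x + 220·x^2 + 100·x^3 + 80·x^4 + 36·x^5 + 12·x^6)·Dx^2 + (-11 - 13·x + 27·x^2 + 20·x^3 + 10·x^4 + 18·x^5 + 14·x^6 + 4·x^7)·Dx^3  (order 3).
h: a_k = -4, -8, -14, -40, -244/3, -156, -13222/45, -544, -311854/315, -1780, …
ICs: h(0) = -4, h′(0) = -8, h′′(0) = -28.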